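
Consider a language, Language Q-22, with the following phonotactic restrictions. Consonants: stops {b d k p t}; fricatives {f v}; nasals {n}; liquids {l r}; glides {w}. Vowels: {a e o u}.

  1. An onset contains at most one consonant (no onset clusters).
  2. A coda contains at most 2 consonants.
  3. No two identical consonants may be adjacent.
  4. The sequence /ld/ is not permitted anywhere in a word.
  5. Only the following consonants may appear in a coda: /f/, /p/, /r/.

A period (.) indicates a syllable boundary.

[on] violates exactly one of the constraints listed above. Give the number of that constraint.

[on]: syllable 1 coda contains /n/, which is not a licensed coda consonant.
This is a violation of constraint 5: "Only the following consonants may appear in a coda: /f/, /p/, /r/."
The remaining constraints (1, 2, 3, 4) are satisfied.

5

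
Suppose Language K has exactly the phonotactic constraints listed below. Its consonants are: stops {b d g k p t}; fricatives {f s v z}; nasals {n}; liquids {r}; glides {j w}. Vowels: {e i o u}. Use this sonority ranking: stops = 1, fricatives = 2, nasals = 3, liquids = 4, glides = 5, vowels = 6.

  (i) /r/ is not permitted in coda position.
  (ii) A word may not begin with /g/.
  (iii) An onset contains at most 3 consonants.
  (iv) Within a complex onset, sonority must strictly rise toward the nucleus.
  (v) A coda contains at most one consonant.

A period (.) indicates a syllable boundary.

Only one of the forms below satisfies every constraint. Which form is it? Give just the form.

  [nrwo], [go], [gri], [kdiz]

[nrwo] — σ1 onset /nrw/ (3→4→5 rises), coda /∅/ ok → well-formed
[go] — violates constraint (ii): word begins with /g/ → ill-formed
[gri] — violates constraint (ii): word begins with /g/ → ill-formed
[kdiz] — violates constraint (iv): syllable 1 onset /kd/: /k/ (stop, 1) → /d/ (stop, 1) does not rise → ill-formed

[nrwo]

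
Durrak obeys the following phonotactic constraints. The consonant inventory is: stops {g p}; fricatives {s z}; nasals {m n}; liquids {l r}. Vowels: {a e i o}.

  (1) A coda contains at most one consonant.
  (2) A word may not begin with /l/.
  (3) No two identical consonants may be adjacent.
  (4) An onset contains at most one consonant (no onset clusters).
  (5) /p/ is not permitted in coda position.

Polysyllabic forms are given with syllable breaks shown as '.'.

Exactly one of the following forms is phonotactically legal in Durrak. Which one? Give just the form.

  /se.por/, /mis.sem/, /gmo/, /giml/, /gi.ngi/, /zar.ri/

/se.por/ — σ1 onset /s/, coda /∅/ ok; σ2 onset /p/, coda /r/ ok → phonotactically legal
/mis.sem/ — violates constraint 3: adjacent identical consonants /ss/ → phonotactically illegal
/gmo/ — violates constraint 4: syllable 1 onset /gm/ has 2 consonants (> 1) → phonotactically illegal
/giml/ — violates constraint 1: syllable 1 coda /ml/ has 2 consonants (> 1) → phonotactically illegal
/gi.ngi/ — violates constraint 4: syllable 2 onset /ng/ has 2 consonants (> 1) → phonotactically illegal
/zar.ri/ — violates constraint 3: adjacent identical consonants /rr/ → phonotactically illegal

/se.por/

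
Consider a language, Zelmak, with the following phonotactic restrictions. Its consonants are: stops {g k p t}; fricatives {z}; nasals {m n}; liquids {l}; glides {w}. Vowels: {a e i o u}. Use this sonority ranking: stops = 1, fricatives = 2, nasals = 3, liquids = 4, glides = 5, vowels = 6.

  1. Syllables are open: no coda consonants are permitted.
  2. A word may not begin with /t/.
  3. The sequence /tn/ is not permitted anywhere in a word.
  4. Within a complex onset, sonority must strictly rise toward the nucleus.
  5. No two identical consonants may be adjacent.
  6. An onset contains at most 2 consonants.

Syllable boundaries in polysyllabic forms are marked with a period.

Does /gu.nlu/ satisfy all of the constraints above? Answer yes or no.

yes

/gu.nlu/ — σ1 onset /g/, coda /∅/ ok; σ2 onset /nl/ (3→4 rises), coda /∅/ ok → permitted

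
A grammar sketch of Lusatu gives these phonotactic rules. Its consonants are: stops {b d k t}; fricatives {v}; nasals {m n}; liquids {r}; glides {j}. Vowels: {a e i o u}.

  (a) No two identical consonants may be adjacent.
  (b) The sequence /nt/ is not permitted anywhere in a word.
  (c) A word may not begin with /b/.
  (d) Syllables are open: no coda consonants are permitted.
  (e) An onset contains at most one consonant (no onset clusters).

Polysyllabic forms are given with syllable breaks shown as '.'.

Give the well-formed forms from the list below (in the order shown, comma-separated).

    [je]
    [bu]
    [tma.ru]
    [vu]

[je] — σ1 onset /j/, coda /∅/ ok → well-formed
[bu] — violates constraint (c): word begins with /b/ → ill-formed
[tma.ru] — violates constraint (e): syllable 1 onset /tm/ has 2 consonants (> 1) → ill-formed
[vu] — σ1 onset /v/, coda /∅/ ok → well-formed

[je], [vu]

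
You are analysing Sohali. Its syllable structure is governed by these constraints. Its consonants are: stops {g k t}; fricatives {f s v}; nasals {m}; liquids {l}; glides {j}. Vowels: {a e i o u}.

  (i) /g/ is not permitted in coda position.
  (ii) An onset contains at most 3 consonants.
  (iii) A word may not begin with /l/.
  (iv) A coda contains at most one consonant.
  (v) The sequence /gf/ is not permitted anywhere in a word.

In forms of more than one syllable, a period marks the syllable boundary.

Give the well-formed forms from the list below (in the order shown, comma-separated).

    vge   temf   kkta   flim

vge, kkta, flim

vge — σ1 onset /vg/ (2C), coda /∅/ ok → well-formed
temf — violates constraint (iv): syllable 1 coda /mf/ has 2 consonants (> 1) → ill-formed
kkta — σ1 onset /kkt/ (3C), coda /∅/ ok → well-formed
flim — σ1 onset /fl/ (2C), coda /m/ ok → well-formed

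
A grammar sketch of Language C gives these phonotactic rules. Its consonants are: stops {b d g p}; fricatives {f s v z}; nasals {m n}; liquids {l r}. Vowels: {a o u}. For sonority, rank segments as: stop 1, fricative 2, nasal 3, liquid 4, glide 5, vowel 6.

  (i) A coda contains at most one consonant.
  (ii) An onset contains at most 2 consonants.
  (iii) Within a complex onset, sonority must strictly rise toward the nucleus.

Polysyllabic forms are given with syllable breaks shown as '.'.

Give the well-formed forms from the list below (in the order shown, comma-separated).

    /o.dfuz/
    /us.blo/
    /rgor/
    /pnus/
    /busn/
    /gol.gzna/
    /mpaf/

/o.dfuz/, /us.blo/, /pnus/

/o.dfuz/ — σ1 onset /∅/, coda /∅/ ok; σ2 onset /df/ (1→2 rises), coda /z/ ok → well-formed
/us.blo/ — σ1 onset /∅/, coda /s/ ok; σ2 onset /bl/ (1→4 rises), coda /∅/ ok → well-formed
/rgor/ — violates constraint (iii): syllable 1 onset /rg/: /r/ (liquid, 4) → /g/ (stop, 1) does not rise → ill-formed
/pnus/ — σ1 onset /pn/ (1→3 rises), coda /s/ ok → well-formed
/busn/ — violates constraint (i): syllable 1 coda /sn/ has 2 consonants (> 1) → ill-formed
/gol.gzna/ — violates constraint (ii): syllable 2 onset /gzn/ has 3 consonants (> 2) → ill-formed
/mpaf/ — violates constraint (iii): syllable 1 onset /mp/: /m/ (nasal, 3) → /p/ (stop, 1) does not rise → ill-formed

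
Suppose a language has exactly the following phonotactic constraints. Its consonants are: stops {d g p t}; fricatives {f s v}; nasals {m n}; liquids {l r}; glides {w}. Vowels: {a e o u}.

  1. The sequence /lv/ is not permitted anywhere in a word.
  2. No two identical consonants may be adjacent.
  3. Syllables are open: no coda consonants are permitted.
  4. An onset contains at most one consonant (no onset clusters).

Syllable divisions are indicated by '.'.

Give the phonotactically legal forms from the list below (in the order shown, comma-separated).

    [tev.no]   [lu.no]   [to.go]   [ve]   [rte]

[lu.no], [to.go], [ve]

[tev.no] — violates constraint 3: syllable 1 coda /v/ has 1 consonant (> 0) → phonotactically illegal
[lu.no] — σ1 onset /l/, coda /∅/ ok; σ2 onset /n/, coda /∅/ ok → phonotactically legal
[to.go] — σ1 onset /t/, coda /∅/ ok; σ2 onset /g/, coda /∅/ ok → phonotactically legal
[ve] — σ1 onset /v/, coda /∅/ ok → phonotactically legal
[rte] — violates constraint 4: syllable 1 onset /rt/ has 2 consonants (> 1) → phonotactically illegal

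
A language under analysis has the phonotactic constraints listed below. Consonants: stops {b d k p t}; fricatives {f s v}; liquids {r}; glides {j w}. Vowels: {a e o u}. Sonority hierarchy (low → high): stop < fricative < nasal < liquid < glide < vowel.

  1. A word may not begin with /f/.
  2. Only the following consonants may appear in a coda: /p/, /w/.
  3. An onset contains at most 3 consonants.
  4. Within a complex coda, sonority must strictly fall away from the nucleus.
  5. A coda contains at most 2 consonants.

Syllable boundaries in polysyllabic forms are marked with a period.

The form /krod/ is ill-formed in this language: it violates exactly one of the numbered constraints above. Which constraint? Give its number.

2

/krod/: syllable 1 coda contains /d/, which is not a licensed coda consonant.
This is a violation of constraint 2: "Only the following consonants may appear in a coda: /p/, /w/."
The remaining constraints (1, 3, 4, 5) are satisfied.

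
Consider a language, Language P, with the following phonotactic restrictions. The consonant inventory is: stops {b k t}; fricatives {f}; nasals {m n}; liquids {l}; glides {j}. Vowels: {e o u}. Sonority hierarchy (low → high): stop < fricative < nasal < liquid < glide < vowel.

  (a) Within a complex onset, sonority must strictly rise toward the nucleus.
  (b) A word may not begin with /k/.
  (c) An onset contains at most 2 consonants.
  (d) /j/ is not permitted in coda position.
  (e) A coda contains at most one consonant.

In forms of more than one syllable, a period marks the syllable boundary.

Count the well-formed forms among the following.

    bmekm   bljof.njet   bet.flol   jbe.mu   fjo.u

2

bmekm — violates constraint (e): syllable 1 coda /km/ has 2 consonants (> 1) → ill-formed
bljof.njet — violates constraint (c): syllable 1 onset /blj/ has 3 consonants (> 2) → ill-formed
bet.flol — σ1 onset /b/, coda /t/ ok; σ2 onset /fl/ (2→4 rises), coda /l/ ok → well-formed
jbe.mu — violates constraint (a): syllable 1 onset /jb/: /j/ (glide, 5) → /b/ (stop, 1) does not rise → ill-formed
fjo.u — σ1 onset /fj/ (2→5 rises), coda /∅/ ok; σ2 onset /∅/, coda /∅/ ok → well-formed
Well-formed: bet.flol, fjo.u → 2.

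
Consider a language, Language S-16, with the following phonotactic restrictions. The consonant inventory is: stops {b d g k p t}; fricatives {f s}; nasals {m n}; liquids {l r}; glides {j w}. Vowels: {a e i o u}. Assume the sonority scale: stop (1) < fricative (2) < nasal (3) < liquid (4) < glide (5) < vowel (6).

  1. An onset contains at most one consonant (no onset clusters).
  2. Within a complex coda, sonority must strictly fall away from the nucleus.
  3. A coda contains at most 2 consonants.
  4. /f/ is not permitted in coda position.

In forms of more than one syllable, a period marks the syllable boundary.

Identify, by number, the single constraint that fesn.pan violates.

2

fesn.pan: syllable 1 coda /sn/: /s/ (fricative, 2) → /n/ (nasal, 3) does not fall.
This is a violation of constraint 2: "Within a complex coda, sonority must strictly fall away from the nucleus."
The remaining constraints (1, 3, 4) are satisfied.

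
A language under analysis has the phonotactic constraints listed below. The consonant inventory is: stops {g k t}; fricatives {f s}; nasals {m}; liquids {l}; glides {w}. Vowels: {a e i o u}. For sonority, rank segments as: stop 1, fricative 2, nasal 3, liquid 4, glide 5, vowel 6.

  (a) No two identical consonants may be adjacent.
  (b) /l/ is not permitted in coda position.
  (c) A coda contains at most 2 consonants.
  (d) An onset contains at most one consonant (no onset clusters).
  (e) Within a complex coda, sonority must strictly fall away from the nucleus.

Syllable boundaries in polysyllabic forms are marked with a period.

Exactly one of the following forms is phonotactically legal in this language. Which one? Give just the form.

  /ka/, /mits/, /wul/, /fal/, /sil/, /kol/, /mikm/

/ka/ — σ1 onset /k/, coda /∅/ ok → phonotactically legal
/mits/ — violates constraint (e): syllable 1 coda /ts/: /t/ (stop, 1) → /s/ (fricative, 2) does not fall → phonotactically illegal
/wul/ — violates constraint (b): syllable 1 coda contains /l/ → phonotactically illegal
/fal/ — violates constraint (b): syllable 1 coda contains /l/ → phonotactically illegal
/sil/ — violates constraint (b): syllable 1 coda contains /l/ → phonotactically illegal
/kol/ — violates constraint (b): syllable 1 coda contains /l/ → phonotactically illegal
/mikm/ — violates constraint (e): syllable 1 coda /km/: /k/ (stop, 1) → /m/ (nasal, 3) does not fall → phonotactically illegal

/ka/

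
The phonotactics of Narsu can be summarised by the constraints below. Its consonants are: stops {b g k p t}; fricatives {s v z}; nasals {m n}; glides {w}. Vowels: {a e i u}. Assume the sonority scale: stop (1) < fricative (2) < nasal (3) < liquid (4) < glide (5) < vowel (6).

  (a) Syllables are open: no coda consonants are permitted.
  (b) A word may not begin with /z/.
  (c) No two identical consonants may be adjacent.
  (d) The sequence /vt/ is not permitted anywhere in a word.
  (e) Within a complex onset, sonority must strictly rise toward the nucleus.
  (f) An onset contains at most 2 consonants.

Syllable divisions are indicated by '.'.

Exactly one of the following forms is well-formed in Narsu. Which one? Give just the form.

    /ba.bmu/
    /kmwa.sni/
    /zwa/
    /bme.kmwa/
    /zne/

/ba.bmu/

/ba.bmu/ — σ1 onset /b/, coda /∅/ ok; σ2 onset /bm/ (1→3 rises), coda /∅/ ok → well-formed
/kmwa.sni/ — violates constraint (f): syllable 1 onset /kmw/ has 3 consonants (> 2) → ill-formed
/zwa/ — violates constraint (b): word begins with /z/ → ill-formed
/bme.kmwa/ — violates constraint (f): syllable 2 onset /kmw/ has 3 consonants (> 2) → ill-formed
/zne/ — violates constraint (b): word begins with /z/ → ill-formed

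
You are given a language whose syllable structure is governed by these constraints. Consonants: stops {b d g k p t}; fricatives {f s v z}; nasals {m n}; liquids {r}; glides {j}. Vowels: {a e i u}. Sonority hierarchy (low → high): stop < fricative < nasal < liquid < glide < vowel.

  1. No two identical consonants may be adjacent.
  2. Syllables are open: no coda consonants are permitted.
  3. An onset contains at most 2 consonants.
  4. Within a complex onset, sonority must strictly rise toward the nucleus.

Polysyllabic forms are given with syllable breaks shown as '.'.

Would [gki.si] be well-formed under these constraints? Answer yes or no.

[gki.si] — violates constraint 4: syllable 1 onset /gk/: /g/ (stop, 1) → /k/ (stop, 1) does not rise → ill-formed

no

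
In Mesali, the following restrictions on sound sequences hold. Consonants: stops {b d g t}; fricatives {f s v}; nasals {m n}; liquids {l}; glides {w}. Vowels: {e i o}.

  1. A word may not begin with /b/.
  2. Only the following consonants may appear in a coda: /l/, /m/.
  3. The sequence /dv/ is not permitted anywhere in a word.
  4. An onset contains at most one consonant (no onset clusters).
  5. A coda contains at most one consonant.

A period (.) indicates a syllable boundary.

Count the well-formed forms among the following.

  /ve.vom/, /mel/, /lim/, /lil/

/ve.vom/ — σ1 onset /v/, coda /∅/ ok; σ2 onset /v/, coda /m/ ok → well-formed
/mel/ — σ1 onset /m/, coda /l/ ok → well-formed
/lim/ — σ1 onset /l/, coda /m/ ok → well-formed
/lil/ — σ1 onset /l/, coda /l/ ok → well-formed
Well-formed: /ve.vom/, /mel/, /lim/, /lil/ → 4.

4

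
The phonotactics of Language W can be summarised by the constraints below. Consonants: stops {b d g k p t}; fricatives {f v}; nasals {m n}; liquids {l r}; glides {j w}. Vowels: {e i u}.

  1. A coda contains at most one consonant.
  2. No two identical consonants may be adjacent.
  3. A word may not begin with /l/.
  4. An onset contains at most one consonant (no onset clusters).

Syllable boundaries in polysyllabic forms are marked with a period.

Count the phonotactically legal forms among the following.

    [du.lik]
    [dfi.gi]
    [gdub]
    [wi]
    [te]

[du.lik] — σ1 onset /d/, coda /∅/ ok; σ2 onset /l/, coda /k/ ok → phonotactically legal
[dfi.gi] — violates constraint 4: syllable 1 onset /df/ has 2 consonants (> 1) → phonotactically illegal
[gdub] — violates constraint 4: syllable 1 onset /gd/ has 2 consonants (> 1) → phonotactically illegal
[wi] — σ1 onset /w/, coda /∅/ ok → phonotactically legal
[te] — σ1 onset /t/, coda /∅/ ok → phonotactically legal
Phonotactically legal: [du.lik], [wi], [te] → 3.

3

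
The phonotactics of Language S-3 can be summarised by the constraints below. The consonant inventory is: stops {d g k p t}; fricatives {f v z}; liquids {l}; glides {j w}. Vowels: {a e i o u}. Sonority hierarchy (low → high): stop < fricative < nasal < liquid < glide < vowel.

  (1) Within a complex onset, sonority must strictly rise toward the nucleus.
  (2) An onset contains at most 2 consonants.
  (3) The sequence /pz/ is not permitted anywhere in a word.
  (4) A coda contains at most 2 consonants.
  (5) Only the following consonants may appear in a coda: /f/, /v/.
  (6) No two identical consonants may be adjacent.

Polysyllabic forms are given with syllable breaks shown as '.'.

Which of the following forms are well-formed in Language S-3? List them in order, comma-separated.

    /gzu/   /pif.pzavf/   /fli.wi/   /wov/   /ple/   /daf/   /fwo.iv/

/gzu/ — σ1 onset /gz/ (1→2 rises), coda /∅/ ok → well-formed
/pif.pzavf/ — violates constraint 3: contains banned sequence /pz/ → ill-formed
/fli.wi/ — σ1 onset /fl/ (2→4 rises), coda /∅/ ok; σ2 onset /w/, coda /∅/ ok → well-formed
/wov/ — σ1 onset /w/, coda /v/ ok → well-formed
/ple/ — σ1 onset /pl/ (1→4 rises), coda /∅/ ok → well-formed
/daf/ — σ1 onset /d/, coda /f/ ok → well-formed
/fwo.iv/ — σ1 onset /fw/ (2→5 rises), coda /∅/ ok; σ2 onset /∅/, coda /v/ ok → well-formed

/gzu/, /fli.wi/, /wov/, /ple/, /daf/, /fwo.iv/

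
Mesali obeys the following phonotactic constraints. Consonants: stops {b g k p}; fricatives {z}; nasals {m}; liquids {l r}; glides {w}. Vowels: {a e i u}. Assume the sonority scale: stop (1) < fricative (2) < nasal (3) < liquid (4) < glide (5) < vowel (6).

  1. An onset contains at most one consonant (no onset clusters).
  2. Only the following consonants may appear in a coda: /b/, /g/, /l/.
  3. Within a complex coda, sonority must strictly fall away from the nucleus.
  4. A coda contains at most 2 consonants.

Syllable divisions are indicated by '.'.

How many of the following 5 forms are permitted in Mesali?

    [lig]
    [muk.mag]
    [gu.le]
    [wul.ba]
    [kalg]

4

[lig] — σ1 onset /l/, coda /g/ ok → permitted
[muk.mag] — violates constraint 2: syllable 1 coda contains /k/, which is not a licensed coda consonant → not permitted
[gu.le] — σ1 onset /g/, coda /∅/ ok; σ2 onset /l/, coda /∅/ ok → permitted
[wul.ba] — σ1 onset /w/, coda /l/ ok; σ2 onset /b/, coda /∅/ ok → permitted
[kalg] — σ1 onset /k/, coda /lg/ (4→1 falls) ok → permitted
Permitted: [lig], [gu.le], [wul.ba], [kalg] → 4.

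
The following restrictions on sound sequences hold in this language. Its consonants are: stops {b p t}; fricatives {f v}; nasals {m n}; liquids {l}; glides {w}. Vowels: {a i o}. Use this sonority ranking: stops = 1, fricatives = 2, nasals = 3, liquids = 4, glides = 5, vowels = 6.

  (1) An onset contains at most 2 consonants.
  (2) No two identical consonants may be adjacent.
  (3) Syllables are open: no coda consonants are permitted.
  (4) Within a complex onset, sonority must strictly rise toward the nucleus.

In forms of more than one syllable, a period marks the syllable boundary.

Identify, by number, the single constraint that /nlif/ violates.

3

/nlif/: syllable 1 coda /f/ has 1 consonant (> 0).
This is a violation of constraint 3: "Syllables are open: no coda consonants are permitted."
The remaining constraints (1, 2, 4) are satisfied.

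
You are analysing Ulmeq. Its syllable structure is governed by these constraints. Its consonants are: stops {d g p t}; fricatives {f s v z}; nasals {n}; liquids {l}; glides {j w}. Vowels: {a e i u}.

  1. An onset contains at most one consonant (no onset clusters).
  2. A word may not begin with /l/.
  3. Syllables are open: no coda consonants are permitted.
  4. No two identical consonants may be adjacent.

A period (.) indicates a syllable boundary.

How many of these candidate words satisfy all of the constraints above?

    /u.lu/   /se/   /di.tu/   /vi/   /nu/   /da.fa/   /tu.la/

7

/u.lu/ — σ1 onset /∅/, coda /∅/ ok; σ2 onset /l/, coda /∅/ ok → well-formed
/se/ — σ1 onset /s/, coda /∅/ ok → well-formed
/di.tu/ — σ1 onset /d/, coda /∅/ ok; σ2 onset /t/, coda /∅/ ok → well-formed
/vi/ — σ1 onset /v/, coda /∅/ ok → well-formed
/nu/ — σ1 onset /n/, coda /∅/ ok → well-formed
/da.fa/ — σ1 onset /d/, coda /∅/ ok; σ2 onset /f/, coda /∅/ ok → well-formed
/tu.la/ — σ1 onset /t/, coda /∅/ ok; σ2 onset /l/, coda /∅/ ok → well-formed
Well-formed: /u.lu/, /se/, /di.tu/, /vi/, /nu/, /da.fa/, /tu.la/ → 7.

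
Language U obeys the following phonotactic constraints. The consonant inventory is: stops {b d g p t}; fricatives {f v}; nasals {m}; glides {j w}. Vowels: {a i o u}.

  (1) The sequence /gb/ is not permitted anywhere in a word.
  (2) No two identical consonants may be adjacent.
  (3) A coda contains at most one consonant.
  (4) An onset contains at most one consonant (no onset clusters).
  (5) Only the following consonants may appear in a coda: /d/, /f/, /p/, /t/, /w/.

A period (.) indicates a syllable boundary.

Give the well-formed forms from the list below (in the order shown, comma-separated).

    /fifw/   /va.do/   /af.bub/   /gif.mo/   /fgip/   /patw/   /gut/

/fifw/ — violates constraint 3: syllable 1 coda /fw/ has 2 consonants (> 1) → ill-formed
/va.do/ — σ1 onset /v/, coda /∅/ ok; σ2 onset /d/, coda /∅/ ok → well-formed
/af.bub/ — violates constraint 5: syllable 2 coda contains /b/, which is not a licensed coda consonant → ill-formed
/gif.mo/ — σ1 onset /g/, coda /f/ ok; σ2 onset /m/, coda /∅/ ok → well-formed
/fgip/ — violates constraint 4: syllable 1 onset /fg/ has 2 consonants (> 1) → ill-formed
/patw/ — violates constraint 3: syllable 1 coda /tw/ has 2 consonants (> 1) → ill-formed
/gut/ — σ1 onset /g/, coda /t/ ok → well-formed

/va.do/, /gif.mo/, /gut/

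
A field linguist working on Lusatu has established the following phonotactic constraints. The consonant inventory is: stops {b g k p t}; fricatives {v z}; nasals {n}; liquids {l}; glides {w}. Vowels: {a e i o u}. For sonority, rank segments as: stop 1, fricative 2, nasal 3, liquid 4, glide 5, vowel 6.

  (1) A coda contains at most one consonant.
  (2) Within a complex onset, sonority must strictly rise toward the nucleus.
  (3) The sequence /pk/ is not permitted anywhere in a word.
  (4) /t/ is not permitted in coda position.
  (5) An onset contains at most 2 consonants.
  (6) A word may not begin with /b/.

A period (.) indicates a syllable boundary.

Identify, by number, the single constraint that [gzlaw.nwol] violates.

5

[gzlaw.nwol]: syllable 1 onset /gzl/ has 3 consonants (> 2).
This is a violation of constraint 5: "An onset contains at most 2 consonants."
The remaining constraints (1, 2, 3, 4, 6) are satisfied.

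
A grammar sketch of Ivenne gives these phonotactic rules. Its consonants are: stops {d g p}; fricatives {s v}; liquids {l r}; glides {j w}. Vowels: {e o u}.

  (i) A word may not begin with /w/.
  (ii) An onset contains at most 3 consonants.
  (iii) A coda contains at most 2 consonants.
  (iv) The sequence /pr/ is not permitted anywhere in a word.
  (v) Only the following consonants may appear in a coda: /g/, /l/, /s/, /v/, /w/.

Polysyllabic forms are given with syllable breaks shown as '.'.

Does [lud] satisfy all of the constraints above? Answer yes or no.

no

[lud] — violates constraint (v): syllable 1 coda contains /d/, which is not a licensed coda consonant → illicit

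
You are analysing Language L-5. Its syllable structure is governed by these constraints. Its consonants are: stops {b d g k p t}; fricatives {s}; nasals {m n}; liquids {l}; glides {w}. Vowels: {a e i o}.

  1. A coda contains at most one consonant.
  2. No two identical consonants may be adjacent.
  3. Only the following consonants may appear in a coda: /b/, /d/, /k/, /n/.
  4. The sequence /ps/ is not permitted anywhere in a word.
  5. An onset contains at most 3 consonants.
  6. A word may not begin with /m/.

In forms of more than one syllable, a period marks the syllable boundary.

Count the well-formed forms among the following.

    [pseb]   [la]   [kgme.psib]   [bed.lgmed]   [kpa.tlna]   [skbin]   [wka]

5

[pseb] — violates constraint 4: contains banned sequence /ps/ → ill-formed
[la] — σ1 onset /l/, coda /∅/ ok → well-formed
[kgme.psib] — violates constraint 4: contains banned sequence /ps/ → ill-formed
[bed.lgmed] — σ1 onset /b/, coda /d/ ok; σ2 onset /lgm/ (3C), coda /d/ ok → well-formed
[kpa.tlna] — σ1 onset /kp/ (2C), coda /∅/ ok; σ2 onset /tln/ (3C), coda /∅/ ok → well-formed
[skbin] — σ1 onset /skb/ (3C), coda /n/ ok → well-formed
[wka] — σ1 onset /wk/ (2C), coda /∅/ ok → well-formed
Well-formed: [la], [bed.lgmed], [kpa.tlna], [skbin], [wka] → 5.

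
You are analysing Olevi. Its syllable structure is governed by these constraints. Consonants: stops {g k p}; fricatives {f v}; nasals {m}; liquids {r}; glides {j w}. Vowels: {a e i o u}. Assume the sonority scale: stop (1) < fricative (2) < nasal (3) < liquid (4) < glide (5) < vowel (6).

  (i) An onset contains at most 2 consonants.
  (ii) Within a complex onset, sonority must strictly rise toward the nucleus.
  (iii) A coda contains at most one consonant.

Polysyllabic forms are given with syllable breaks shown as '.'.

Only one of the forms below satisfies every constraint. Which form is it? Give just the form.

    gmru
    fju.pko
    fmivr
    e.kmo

e.kmo

gmru — violates constraint (i): syllable 1 onset /gmr/ has 3 consonants (> 2) → illicit
fju.pko — violates constraint (ii): syllable 2 onset /pk/: /p/ (stop, 1) → /k/ (stop, 1) does not rise → illicit
fmivr — violates constraint (iii): syllable 1 coda /vr/ has 2 consonants (> 1) → illicit
e.kmo — σ1 onset /∅/, coda /∅/ ok; σ2 onset /km/ (1→3 rises), coda /∅/ ok → licit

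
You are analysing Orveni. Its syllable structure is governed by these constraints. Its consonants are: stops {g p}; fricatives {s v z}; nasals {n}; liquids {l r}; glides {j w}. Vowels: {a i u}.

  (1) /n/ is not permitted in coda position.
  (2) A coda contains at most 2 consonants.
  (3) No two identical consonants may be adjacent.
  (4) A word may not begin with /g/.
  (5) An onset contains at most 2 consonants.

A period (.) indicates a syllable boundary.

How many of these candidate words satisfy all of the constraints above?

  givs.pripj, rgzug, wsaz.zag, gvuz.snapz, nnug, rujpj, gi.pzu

givs.pripj — violates constraint 4: word begins with /g/ → phonotactically illegal
rgzug — violates constraint 5: syllable 1 onset /rgz/ has 3 consonants (> 2) → phonotactically illegal
wsaz.zag — violates constraint 3: adjacent identical consonants /zz/ → phonotactically illegal
gvuz.snapz — violates constraint 4: word begins with /g/ → phonotactically illegal
nnug — violates constraint 3: adjacent identical consonants /nn/ → phonotactically illegal
rujpj — violates constraint 2: syllable 1 coda /jpj/ has 3 consonants (> 2) → phonotactically illegal
gi.pzu — violates constraint 4: word begins with /g/ → phonotactically illegal
No form is phonotactically legal → 0.

0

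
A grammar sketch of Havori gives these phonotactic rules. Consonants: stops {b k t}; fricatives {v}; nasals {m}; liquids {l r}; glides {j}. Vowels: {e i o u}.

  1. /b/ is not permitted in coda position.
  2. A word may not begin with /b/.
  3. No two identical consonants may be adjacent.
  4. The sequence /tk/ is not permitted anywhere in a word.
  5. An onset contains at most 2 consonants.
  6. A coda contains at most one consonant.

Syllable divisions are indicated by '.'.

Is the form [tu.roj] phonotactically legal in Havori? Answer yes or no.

yes

[tu.roj] — σ1 onset /t/, coda /∅/ ok; σ2 onset /r/, coda /j/ ok → phonotactically legal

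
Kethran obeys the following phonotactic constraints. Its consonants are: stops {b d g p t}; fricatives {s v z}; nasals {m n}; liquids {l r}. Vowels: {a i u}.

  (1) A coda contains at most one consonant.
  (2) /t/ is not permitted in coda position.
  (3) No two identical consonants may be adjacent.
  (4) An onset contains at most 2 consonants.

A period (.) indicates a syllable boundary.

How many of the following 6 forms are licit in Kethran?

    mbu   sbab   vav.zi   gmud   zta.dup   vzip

6

mbu — σ1 onset /mb/ (2C), coda /∅/ ok → licit
sbab — σ1 onset /sb/ (2C), coda /b/ ok → licit
vav.zi — σ1 onset /v/, coda /v/ ok; σ2 onset /z/, coda /∅/ ok → licit
gmud — σ1 onset /gm/ (2C), coda /d/ ok → licit
zta.dup — σ1 onset /zt/ (2C), coda /∅/ ok; σ2 onset /d/, coda /p/ ok → licit
vzip — σ1 onset /vz/ (2C), coda /p/ ok → licit
Licit: mbu, sbab, vav.zi, gmud, zta.dup, vzip → 6.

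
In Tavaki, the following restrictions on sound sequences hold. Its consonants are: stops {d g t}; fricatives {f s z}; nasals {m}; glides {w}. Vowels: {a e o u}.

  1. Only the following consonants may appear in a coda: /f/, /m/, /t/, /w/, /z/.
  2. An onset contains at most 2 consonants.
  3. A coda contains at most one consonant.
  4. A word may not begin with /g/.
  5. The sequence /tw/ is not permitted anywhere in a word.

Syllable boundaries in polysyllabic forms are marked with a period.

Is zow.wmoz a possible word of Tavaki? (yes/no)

yes

zow.wmoz — σ1 onset /z/, coda /w/ ok; σ2 onset /wm/ (2C), coda /z/ ok → permitted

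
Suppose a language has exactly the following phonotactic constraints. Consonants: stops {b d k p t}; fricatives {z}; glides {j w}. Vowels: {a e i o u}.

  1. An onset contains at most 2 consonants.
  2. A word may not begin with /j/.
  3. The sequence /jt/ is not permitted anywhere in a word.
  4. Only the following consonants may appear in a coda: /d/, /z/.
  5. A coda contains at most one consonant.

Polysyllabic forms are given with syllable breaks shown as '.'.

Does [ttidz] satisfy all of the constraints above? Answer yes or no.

no

[ttidz] — violates constraint 5: syllable 1 coda /dz/ has 2 consonants (> 1) → not permitted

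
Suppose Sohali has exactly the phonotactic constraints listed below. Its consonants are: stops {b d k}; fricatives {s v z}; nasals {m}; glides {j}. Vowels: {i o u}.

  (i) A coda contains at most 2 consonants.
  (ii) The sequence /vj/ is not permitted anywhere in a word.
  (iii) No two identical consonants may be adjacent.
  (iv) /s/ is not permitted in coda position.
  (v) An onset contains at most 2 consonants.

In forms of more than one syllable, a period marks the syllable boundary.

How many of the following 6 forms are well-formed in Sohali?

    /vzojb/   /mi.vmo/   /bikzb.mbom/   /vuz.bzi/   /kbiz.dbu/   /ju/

5

/vzojb/ — σ1 onset /vz/ (2C), coda /jb/ (2C) ok → well-formed
/mi.vmo/ — σ1 onset /m/, coda /∅/ ok; σ2 onset /vm/ (2C), coda /∅/ ok → well-formed
/bikzb.mbom/ — violates constraint (i): syllable 1 coda /kzb/ has 3 consonants (> 2) → ill-formed
/vuz.bzi/ — σ1 onset /v/, coda /z/ ok; σ2 onset /bz/ (2C), coda /∅/ ok → well-formed
/kbiz.dbu/ — σ1 onset /kb/ (2C), coda /z/ ok; σ2 onset /db/ (2C), coda /∅/ ok → well-formed
/ju/ — σ1 onset /j/, coda /∅/ ok → well-formed
Well-formed: /vzojb/, /mi.vmo/, /vuz.bzi/, /kbiz.dbu/, /ju/ → 5.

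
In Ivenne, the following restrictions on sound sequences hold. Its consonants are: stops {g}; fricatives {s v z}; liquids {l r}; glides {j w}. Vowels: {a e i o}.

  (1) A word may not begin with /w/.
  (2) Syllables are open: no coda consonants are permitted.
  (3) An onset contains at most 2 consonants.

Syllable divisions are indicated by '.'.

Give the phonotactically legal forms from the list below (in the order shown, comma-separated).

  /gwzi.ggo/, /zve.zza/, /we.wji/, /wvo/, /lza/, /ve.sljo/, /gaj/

/zve.zza/, /lza/

/gwzi.ggo/ — violates constraint 3: syllable 1 onset /gwz/ has 3 consonants (> 2) → phonotactically illegal
/zve.zza/ — σ1 onset /zv/ (2C), coda /∅/ ok; σ2 onset /zz/ (2C), coda /∅/ ok → phonotactically legal
/we.wji/ — violates constraint 1: word begins with /w/ → phonotactically illegal
/wvo/ — violates constraint 1: word begins with /w/ → phonotactically illegal
/lza/ — σ1 onset /lz/ (2C), coda /∅/ ok → phonotactically legal
/ve.sljo/ — violates constraint 3: syllable 2 onset /slj/ has 3 consonants (> 2) → phonotactically illegal
/gaj/ — violates constraint 2: syllable 1 coda /j/ has 1 consonant (> 0) → phonotactically illegal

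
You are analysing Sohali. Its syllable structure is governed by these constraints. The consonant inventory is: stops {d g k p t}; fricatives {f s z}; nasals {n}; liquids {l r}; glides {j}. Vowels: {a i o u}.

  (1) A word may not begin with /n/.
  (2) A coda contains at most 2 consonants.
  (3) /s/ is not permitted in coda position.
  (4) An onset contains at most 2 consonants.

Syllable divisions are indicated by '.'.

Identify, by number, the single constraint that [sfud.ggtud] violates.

[sfud.ggtud]: syllable 2 onset /ggt/ has 3 consonants (> 2).
This is a violation of constraint 4: "An onset contains at most 2 consonants."
The remaining constraints (1, 2, 3) are satisfied.

4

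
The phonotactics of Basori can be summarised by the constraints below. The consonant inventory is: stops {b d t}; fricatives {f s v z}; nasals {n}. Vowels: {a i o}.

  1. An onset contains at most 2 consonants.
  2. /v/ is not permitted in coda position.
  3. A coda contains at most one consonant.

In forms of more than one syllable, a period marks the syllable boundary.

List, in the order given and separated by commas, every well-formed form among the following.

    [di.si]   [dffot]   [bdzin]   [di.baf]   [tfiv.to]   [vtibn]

[di.si], [di.baf]

[di.si] — σ1 onset /d/, coda /∅/ ok; σ2 onset /s/, coda /∅/ ok → well-formed
[dffot] — violates constraint 1: syllable 1 onset /dff/ has 3 consonants (> 2) → ill-formed
[bdzin] — violates constraint 1: syllable 1 onset /bdz/ has 3 consonants (> 2) → ill-formed
[di.baf] — σ1 onset /d/, coda /∅/ ok; σ2 onset /b/, coda /f/ ok → well-formed
[tfiv.to] — violates constraint 2: syllable 1 coda contains /v/ → ill-formed
[vtibn] — violates constraint 3: syllable 1 coda /bn/ has 2 consonants (> 1) → ill-formed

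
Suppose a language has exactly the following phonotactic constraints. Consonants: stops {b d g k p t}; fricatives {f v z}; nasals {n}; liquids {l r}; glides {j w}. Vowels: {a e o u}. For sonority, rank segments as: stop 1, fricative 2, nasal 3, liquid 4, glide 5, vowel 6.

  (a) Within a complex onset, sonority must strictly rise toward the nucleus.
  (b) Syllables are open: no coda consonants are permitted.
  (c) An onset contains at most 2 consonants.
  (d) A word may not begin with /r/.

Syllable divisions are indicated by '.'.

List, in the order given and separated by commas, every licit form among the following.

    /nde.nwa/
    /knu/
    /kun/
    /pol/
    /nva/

/knu/

/nde.nwa/ — violates constraint (a): syllable 1 onset /nd/: /n/ (nasal, 3) → /d/ (stop, 1) does not rise → illicit
/knu/ — σ1 onset /kn/ (1→3 rises), coda /∅/ ok → licit
/kun/ — violates constraint (b): syllable 1 coda /n/ has 1 consonant (> 0) → illicit
/pol/ — violates constraint (b): syllable 1 coda /l/ has 1 consonant (> 0) → illicit
/nva/ — violates constraint (a): syllable 1 onset /nv/: /n/ (nasal, 3) → /v/ (fricative, 2) does not rise → illicit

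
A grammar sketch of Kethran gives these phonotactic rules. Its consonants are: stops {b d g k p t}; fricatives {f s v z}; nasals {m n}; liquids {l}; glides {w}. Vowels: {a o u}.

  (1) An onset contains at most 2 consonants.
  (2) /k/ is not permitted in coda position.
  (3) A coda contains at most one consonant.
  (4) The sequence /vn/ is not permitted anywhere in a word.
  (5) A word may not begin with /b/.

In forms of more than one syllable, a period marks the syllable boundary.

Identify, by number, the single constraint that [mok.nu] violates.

[mok.nu]: syllable 1 coda contains /k/.
This is a violation of constraint 2: "/k/ is not permitted in coda position."
The remaining constraints (1, 3, 4, 5) are satisfied.

2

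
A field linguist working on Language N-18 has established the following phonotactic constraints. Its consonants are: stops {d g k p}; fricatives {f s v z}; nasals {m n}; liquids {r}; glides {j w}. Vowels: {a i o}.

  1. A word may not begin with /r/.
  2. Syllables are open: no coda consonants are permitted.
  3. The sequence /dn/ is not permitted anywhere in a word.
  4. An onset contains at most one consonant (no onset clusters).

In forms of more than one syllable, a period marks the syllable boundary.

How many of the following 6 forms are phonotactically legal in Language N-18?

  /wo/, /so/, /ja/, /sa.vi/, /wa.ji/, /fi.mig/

/wo/ — σ1 onset /w/, coda /∅/ ok → phonotactically legal
/so/ — σ1 onset /s/, coda /∅/ ok → phonotactically legal
/ja/ — σ1 onset /j/, coda /∅/ ok → phonotactically legal
/sa.vi/ — σ1 onset /s/, coda /∅/ ok; σ2 onset /v/, coda /∅/ ok → phonotactically legal
/wa.ji/ — σ1 onset /w/, coda /∅/ ok; σ2 onset /j/, coda /∅/ ok → phonotactically legal
/fi.mig/ — violates constraint 2: syllable 2 coda /g/ has 1 consonant (> 0) → phonotactically illegal
Phonotactically legal: /wo/, /so/, /ja/, /sa.vi/, /wa.ji/ → 5.

5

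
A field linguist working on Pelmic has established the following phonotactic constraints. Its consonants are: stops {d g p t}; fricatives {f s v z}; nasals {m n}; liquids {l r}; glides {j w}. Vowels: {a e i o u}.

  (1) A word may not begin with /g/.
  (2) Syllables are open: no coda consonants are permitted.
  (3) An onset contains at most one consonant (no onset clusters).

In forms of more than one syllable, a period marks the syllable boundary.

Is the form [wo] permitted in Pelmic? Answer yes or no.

yes

[wo] — σ1 onset /w/, coda /∅/ ok → permitted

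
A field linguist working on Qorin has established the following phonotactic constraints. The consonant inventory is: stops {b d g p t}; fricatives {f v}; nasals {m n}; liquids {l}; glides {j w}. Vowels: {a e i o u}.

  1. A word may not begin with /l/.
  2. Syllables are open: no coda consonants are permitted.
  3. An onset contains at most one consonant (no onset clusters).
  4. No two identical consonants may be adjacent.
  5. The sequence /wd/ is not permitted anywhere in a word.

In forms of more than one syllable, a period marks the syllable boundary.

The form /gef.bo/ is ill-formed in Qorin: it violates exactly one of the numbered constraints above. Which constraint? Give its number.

2

/gef.bo/: syllable 1 coda /f/ has 1 consonant (> 0).
This is a violation of constraint 2: "Syllables are open: no coda consonants are permitted."
The remaining constraints (1, 3, 4, 5) are satisfied.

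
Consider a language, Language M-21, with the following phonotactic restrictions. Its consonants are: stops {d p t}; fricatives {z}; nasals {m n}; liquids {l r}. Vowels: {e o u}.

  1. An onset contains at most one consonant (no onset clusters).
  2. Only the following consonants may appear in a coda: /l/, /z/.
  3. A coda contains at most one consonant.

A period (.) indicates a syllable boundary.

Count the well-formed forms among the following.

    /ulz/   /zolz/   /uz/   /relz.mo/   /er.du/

/ulz/ — violates constraint 3: syllable 1 coda /lz/ has 2 consonants (> 1) → ill-formed
/zolz/ — violates constraint 3: syllable 1 coda /lz/ has 2 consonants (> 1) → ill-formed
/uz/ — σ1 onset /∅/, coda /z/ ok → well-formed
/relz.mo/ — violates constraint 3: syllable 1 coda /lz/ has 2 consonants (> 1) → ill-formed
/er.du/ — violates constraint 2: syllable 1 coda contains /r/, which is not a licensed coda consonant → ill-formed
Well-formed: /uz/ → 1.

1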